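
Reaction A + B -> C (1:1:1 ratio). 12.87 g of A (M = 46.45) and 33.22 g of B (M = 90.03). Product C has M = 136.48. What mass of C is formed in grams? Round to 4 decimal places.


Find moles of each reactant; the smaller value is the limiting reagent in a 1:1:1 reaction, so moles_C equals moles of the limiter.
n_A = mass_A / M_A = 12.87 / 46.45 = 0.277072 mol
n_B = mass_B / M_B = 33.22 / 90.03 = 0.368988 mol
Limiting reagent: A (smaller), n_limiting = 0.277072 mol
mass_C = n_limiting * M_C = 0.277072 * 136.48
mass_C = 37.81478656 g, rounded to 4 dp:

37.8148 g


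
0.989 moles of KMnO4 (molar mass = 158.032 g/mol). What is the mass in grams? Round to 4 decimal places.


mass = n * M
mass = 0.989 * 158.032
mass = 156.293648 g, rounded to 4 dp:

156.2936 g


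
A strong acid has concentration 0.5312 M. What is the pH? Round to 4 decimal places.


A strong acid dissociates completely, so [H+] equals the given concentration.
pH = -log10([H+]) = -log10(0.5312)
pH = 0.27474193, rounded to 4 dp:

0.2747


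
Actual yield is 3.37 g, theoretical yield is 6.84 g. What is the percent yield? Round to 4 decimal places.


% yield = 100 * actual / theoretical
% yield = 100 * 3.37 / 6.84
% yield = 49.26900585 %, rounded to 4 dp:

49.2690 %


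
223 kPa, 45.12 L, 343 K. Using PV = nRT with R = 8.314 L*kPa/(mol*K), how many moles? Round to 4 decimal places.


PV = nRT, solve for n = PV / (RT).
PV = 223 * 45.12 = 10061.76
RT = 8.314 * 343 = 2851.702
n = 10061.76 / 2851.702
n = 3.52833501 mol, rounded to 4 dp:

3.5283 mol


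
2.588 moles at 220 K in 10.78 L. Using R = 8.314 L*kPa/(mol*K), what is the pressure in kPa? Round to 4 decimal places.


PV = nRT, solve for P = nRT / V.
nRT = 2.588 * 8.314 * 220 = 4733.659
P = 4733.659 / 10.78
P = 439.11493506 kPa, rounded to 4 dp:

439.1149 kPa


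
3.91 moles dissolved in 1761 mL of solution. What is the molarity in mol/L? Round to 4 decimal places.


Convert volume to liters: V_L = V_mL / 1000.
V_L = 1761 / 1000 = 1.761 L
M = n / V_L = 3.91 / 1.761
M = 2.22032936 mol/L, rounded to 4 dp:

2.2203 mol/L


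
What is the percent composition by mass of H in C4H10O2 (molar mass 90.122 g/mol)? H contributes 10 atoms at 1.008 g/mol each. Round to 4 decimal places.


pct = 100 * (n_elem * M_elem) / M_total
mass_contribution = 10 * 1.008 = 10.08 g/mol
pct = 100 * 10.08 / 90.122
pct = 11.18483833 %, rounded to 4 dp:

11.1848 %


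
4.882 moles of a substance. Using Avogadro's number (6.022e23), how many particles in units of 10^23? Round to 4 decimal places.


N = n * NA, then divide by 1e23 for the requested units.
N / 1e23 = n * 6.022
N / 1e23 = 4.882 * 6.022
N / 1e23 = 29.399404, rounded to 4 dp:

29.3994


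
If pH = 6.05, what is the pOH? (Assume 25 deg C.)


At 25 deg C, pH + pOH = 14.
pOH = 14 - pH = 14 - 6.05
pOH = 7.95:

7.95


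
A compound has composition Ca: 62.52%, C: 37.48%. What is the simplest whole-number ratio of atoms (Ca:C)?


Assume 100 g of compound, divide each mass% by atomic mass to get moles, then normalize by the smallest to get a raw atom ratio.
Moles per 100 g: Ca: 62.52/40.078 = 1.56, C: 37.48/12.011 = 3.1205
Raw ratio (divide by min = 1.56): Ca: 1.0, C: 2.0
Multiply by 1 to clear fractions: Ca: 1.0 ~= 1, C: 2.0 ~= 2
Reduce by GCD to get the simplest whole-number ratio:

1:2


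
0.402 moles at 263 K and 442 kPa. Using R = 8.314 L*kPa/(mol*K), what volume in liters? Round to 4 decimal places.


PV = nRT, solve for V = nRT / P.
nRT = 0.402 * 8.314 * 263 = 879.006
V = 879.006 / 442
V = 1.98870136 L, rounded to 4 dp:

1.9887 L


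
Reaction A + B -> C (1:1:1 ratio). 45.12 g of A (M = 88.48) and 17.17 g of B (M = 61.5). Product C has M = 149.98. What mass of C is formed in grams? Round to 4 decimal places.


Find moles of each reactant; the smaller value is the limiting reagent in a 1:1:1 reaction, so moles_C equals moles of the limiter.
n_A = mass_A / M_A = 45.12 / 88.48 = 0.509946 mol
n_B = mass_B / M_B = 17.17 / 61.5 = 0.279187 mol
Limiting reagent: B (smaller), n_limiting = 0.279187 mol
mass_C = n_limiting * M_C = 0.279187 * 149.98
mass_C = 41.87246626 g, rounded to 4 dp:

41.8725 g


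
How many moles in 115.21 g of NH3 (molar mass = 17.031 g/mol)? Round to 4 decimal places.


n = mass / M
n = 115.21 / 17.031
n = 6.76472315 mol, rounded to 4 dp:

6.7647 mol


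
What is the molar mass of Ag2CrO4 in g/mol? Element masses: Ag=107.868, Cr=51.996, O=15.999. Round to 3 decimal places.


M = sum(count * atomic_mass) over atoms.
M = 2*107.868 + 1*51.996 + 4*15.999
M = 215.736 + 51.996 + 63.996
M = 331.728 g/mol, rounded to 3 dp:

331.728 g/mol


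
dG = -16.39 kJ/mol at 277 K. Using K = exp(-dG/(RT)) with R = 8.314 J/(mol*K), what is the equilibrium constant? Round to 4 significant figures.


dG is in kJ/mol; multiply by 1000 to match R in J/(mol*K).
RT = 8.314 * 277 = 2302.978 J/mol
exponent = -dG*1000 / (RT) = -(-16.39*1000) / 2302.978 = 7.11687215
K = exp(7.11687215)
K = 1232.589, rounded to 4 significant figures:

1233


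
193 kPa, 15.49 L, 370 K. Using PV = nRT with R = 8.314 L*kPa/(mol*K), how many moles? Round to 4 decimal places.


PV = nRT, solve for n = PV / (RT).
PV = 193 * 15.49 = 2989.57
RT = 8.314 * 370 = 3076.18
n = 2989.57 / 3076.18
n = 0.97184495 mol, rounded to 4 dp:

0.9718 mol


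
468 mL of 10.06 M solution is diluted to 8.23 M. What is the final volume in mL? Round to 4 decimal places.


Dilution: M1*V1 = M2*V2, solve for V2.
V2 = M1*V1 / M2
V2 = 10.06 * 468 / 8.23
V2 = 4708.08 / 8.23
V2 = 572.06318348 mL, rounded to 4 dp:

572.0632 mL


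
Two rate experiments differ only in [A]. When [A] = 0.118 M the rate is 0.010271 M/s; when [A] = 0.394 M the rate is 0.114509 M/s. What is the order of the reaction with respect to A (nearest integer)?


Rate is proportional to [A]^n, so rate2/rate1 = ([A]2/[A]1)^n. Take logs to solve for n.
rate2/rate1 = 0.114509 / 0.010271 = 11.1488
[A]2/[A]1 = 0.394 / 0.118 = 3.339
n = ln(11.1488) / ln(3.339) = 2.0
Nearest integer order:

2


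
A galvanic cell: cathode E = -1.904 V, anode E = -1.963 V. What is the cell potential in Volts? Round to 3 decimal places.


Standard cell potential: E_cell = E_cathode - E_anode.
E_cell = -1.904 - (-1.963)
E_cell = 0.059 V, rounded to 3 dp:

0.059 V


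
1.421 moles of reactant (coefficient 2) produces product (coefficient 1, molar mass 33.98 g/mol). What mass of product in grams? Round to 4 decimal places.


Use the coefficient ratio to convert reactant moles to product moles, then multiply by the product's molar mass.
moles_P = moles_R * (coeff_P / coeff_R) = 1.421 * (1/2) = 0.7105
mass_P = moles_P * M_P = 0.7105 * 33.98
mass_P = 24.14279 g, rounded to 4 dp:

24.1428 g


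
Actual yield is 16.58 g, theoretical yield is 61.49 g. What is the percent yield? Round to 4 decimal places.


% yield = 100 * actual / theoretical
% yield = 100 * 16.58 / 61.49
% yield = 26.96373394 %, rounded to 4 dp:

26.9637 %


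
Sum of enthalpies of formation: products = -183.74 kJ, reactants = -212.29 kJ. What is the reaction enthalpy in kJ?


dH_rxn = sum(dH_f products) - sum(dH_f reactants)
dH_rxn = -183.74 - (-212.29)
dH_rxn = 28.55 kJ:

28.55 kJ


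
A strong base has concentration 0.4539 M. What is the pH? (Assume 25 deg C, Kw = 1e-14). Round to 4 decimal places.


A strong base dissociates completely, so [OH-] equals the given concentration.
pOH = -log10([OH-]) = -log10(0.4539) = 0.34304
pH = 14 - pOH = 14 - 0.34304
pH = 13.65696, rounded to 4 dp:

13.6570


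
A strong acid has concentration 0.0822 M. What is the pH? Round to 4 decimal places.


A strong acid dissociates completely, so [H+] equals the given concentration.
pH = -log10([H+]) = -log10(0.0822)
pH = 1.08512818, rounded to 4 dp:

1.0851


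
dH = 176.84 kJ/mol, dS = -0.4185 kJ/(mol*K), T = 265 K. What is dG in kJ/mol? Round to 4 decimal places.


Gibbs: dG = dH - T*dS (consistent units, dS already in kJ/(mol*K)).
T*dS = 265 * -0.4185 = -110.9025
dG = 176.84 - (-110.9025)
dG = 287.7425 kJ/mol, rounded to 4 dp:

287.7425 kJ/mol


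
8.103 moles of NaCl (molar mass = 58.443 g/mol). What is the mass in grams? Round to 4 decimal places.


mass = n * M
mass = 8.103 * 58.443
mass = 473.563629 g, rounded to 4 dp:

473.5636 g


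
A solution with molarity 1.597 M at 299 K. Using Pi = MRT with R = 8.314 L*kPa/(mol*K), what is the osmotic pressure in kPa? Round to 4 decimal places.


Osmotic pressure (van't Hoff): Pi = M*R*T.
RT = 8.314 * 299 = 2485.886
Pi = 1.597 * 2485.886
Pi = 3969.959942 kPa, rounded to 4 dp:

3969.9599 kPa


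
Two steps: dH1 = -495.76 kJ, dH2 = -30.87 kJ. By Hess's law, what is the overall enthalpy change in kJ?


Hess's law: enthalpy is a state function, so add the step enthalpies.
dH_total = dH1 + dH2 = -495.76 + (-30.87)
dH_total = -526.63 kJ:

-526.63 kJ


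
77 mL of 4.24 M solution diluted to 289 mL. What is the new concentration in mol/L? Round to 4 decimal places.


Dilution: M1*V1 = M2*V2, solve for M2.
M2 = M1*V1 / V2
M2 = 4.24 * 77 / 289
M2 = 326.48 / 289
M2 = 1.12968858 mol/L, rounded to 4 dp:

1.1297 mol/L


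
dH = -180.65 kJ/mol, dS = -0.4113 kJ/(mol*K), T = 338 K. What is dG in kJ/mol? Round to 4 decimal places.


Gibbs: dG = dH - T*dS (consistent units, dS already in kJ/(mol*K)).
T*dS = 338 * -0.4113 = -139.0194
dG = -180.65 - (-139.0194)
dG = -41.6306 kJ/mol, rounded to 4 dp:

-41.6306 kJ/mol


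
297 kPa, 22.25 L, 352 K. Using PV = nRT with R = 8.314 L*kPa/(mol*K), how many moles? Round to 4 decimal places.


PV = nRT, solve for n = PV / (RT).
PV = 297 * 22.25 = 6608.25
RT = 8.314 * 352 = 2926.528
n = 6608.25 / 2926.528
n = 2.25805118 mol, rounded to 4 dp:

2.2581 mol


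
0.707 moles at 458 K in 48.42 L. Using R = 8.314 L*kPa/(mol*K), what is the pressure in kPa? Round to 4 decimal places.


PV = nRT, solve for P = nRT / V.
nRT = 0.707 * 8.314 * 458 = 2692.1231
P = 2692.1231 / 48.42
P = 55.59940314 kPa, rounded to 4 dp:

55.5994 kPa


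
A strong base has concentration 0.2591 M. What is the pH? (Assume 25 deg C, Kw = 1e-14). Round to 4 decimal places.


A strong base dissociates completely, so [OH-] equals the given concentration.
pOH = -log10([OH-]) = -log10(0.2591) = 0.586533
pH = 14 - pOH = 14 - 0.586533
pH = 13.413467, rounded to 4 dp:

13.4135


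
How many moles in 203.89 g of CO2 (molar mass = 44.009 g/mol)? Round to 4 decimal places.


n = mass / M
n = 203.89 / 44.009
n = 4.63291599 mol, rounded to 4 dp:

4.6329 mol


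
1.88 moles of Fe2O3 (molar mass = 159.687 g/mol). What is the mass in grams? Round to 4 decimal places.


mass = n * M
mass = 1.88 * 159.687
mass = 300.21156 g, rounded to 4 dp:

300.2116 g


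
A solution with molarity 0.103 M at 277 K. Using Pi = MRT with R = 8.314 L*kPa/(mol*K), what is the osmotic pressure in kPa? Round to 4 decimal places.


Osmotic pressure (van't Hoff): Pi = M*R*T.
RT = 8.314 * 277 = 2302.978
Pi = 0.103 * 2302.978
Pi = 237.206734 kPa, rounded to 4 dp:

237.2067 kPa


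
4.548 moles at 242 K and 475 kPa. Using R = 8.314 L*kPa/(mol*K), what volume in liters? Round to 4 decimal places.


PV = nRT, solve for V = nRT / P.
nRT = 4.548 * 8.314 * 242 = 9150.5214
V = 9150.5214 / 475
V = 19.26425558 L, rounded to 4 dp:

19.2643 L


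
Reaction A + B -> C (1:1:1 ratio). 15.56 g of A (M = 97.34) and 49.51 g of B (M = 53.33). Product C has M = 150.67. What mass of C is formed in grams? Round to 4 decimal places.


Find moles of each reactant; the smaller value is the limiting reagent in a 1:1:1 reaction, so moles_C equals moles of the limiter.
n_A = mass_A / M_A = 15.56 / 97.34 = 0.159852 mol
n_B = mass_B / M_B = 49.51 / 53.33 = 0.928371 mol
Limiting reagent: A (smaller), n_limiting = 0.159852 mol
mass_C = n_limiting * M_C = 0.159852 * 150.67
mass_C = 24.08490084 g, rounded to 4 dp:

24.0849 g


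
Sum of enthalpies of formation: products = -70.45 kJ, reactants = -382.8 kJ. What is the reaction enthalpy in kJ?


dH_rxn = sum(dH_f products) - sum(dH_f reactants)
dH_rxn = -70.45 - (-382.8)
dH_rxn = 312.35 kJ:

312.35 kJ


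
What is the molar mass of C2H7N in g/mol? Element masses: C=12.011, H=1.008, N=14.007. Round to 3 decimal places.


M = sum(count * atomic_mass) over atoms.
M = 2*12.011 + 7*1.008 + 1*14.007
M = 24.022 + 7.056 + 14.007
M = 45.085 g/mol, rounded to 3 dp:

45.085 g/mol


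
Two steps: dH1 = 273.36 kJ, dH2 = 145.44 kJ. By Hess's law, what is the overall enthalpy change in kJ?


Hess's law: enthalpy is a state function, so add the step enthalpies.
dH_total = dH1 + dH2 = 273.36 + (145.44)
dH_total = 418.8 kJ:

418.80 kJ


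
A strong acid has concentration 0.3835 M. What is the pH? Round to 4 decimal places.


A strong acid dissociates completely, so [H+] equals the given concentration.
pH = -log10([H+]) = -log10(0.3835)
pH = 0.41623463, rounded to 4 dp:

0.4162


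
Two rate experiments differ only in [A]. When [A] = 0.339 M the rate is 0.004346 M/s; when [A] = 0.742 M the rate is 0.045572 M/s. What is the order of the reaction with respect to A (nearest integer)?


Rate is proportional to [A]^n, so rate2/rate1 = ([A]2/[A]1)^n. Take logs to solve for n.
rate2/rate1 = 0.045572 / 0.004346 = 10.486
[A]2/[A]1 = 0.742 / 0.339 = 2.1888
n = ln(10.486) / ln(2.1888) = 3.0
Nearest integer order:

3


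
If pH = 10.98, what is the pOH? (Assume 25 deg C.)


At 25 deg C, pH + pOH = 14.
pOH = 14 - pH = 14 - 10.98
pOH = 3.02:

3.02


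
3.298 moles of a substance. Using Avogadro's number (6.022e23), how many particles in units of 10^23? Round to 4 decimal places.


N = n * NA, then divide by 1e23 for the requested units.
N / 1e23 = n * 6.022
N / 1e23 = 3.298 * 6.022
N / 1e23 = 19.860556, rounded to 4 dp:

19.8606


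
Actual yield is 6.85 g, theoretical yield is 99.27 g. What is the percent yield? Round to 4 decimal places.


% yield = 100 * actual / theoretical
% yield = 100 * 6.85 / 99.27
% yield = 6.90037272 %, rounded to 4 dp:

6.9004 %


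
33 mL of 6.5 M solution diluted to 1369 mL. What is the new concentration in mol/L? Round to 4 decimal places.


Dilution: M1*V1 = M2*V2, solve for M2.
M2 = M1*V1 / V2
M2 = 6.5 * 33 / 1369
M2 = 214.5 / 1369
M2 = 0.15668371 mol/L, rounded to 4 dp:

0.1567 mol/L


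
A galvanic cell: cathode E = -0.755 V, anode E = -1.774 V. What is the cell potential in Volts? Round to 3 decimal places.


Standard cell potential: E_cell = E_cathode - E_anode.
E_cell = -0.755 - (-1.774)
E_cell = 1.019 V, rounded to 3 dp:

1.019 V


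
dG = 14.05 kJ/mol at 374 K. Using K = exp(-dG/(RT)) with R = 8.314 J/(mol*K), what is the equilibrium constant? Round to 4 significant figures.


dG is in kJ/mol; multiply by 1000 to match R in J/(mol*K).
RT = 8.314 * 374 = 3109.436 J/mol
exponent = -dG*1000 / (RT) = -(14.05*1000) / 3109.436 = -4.51850432
K = exp(-4.51850432)
K = 0.010905322, rounded to 4 significant figures:

0.01091


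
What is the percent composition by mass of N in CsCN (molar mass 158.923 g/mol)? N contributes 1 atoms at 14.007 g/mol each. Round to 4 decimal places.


pct = 100 * (n_elem * M_elem) / M_total
mass_contribution = 1 * 14.007 = 14.007 g/mol
pct = 100 * 14.007 / 158.923
pct = 8.81370223 %, rounded to 4 dp:

8.8137 %


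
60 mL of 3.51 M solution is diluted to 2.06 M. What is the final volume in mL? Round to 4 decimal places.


Dilution: M1*V1 = M2*V2, solve for V2.
V2 = M1*V1 / M2
V2 = 3.51 * 60 / 2.06
V2 = 210.6 / 2.06
V2 = 102.23300971 mL, rounded to 4 dp:

102.2330 mL


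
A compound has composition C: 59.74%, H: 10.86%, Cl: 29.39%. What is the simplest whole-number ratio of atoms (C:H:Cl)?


Assume 100 g of compound, divide each mass% by atomic mass to get moles, then normalize by the smallest to get a raw atom ratio.
Moles per 100 g: C: 59.74/12.011 = 4.9738, H: 10.86/1.008 = 10.7738, Cl: 29.39/35.453 = 0.829
Raw ratio (divide by min = 0.829): C: 6.0, H: 12.996, Cl: 1.0
Multiply by 1 to clear fractions: C: 6.0 ~= 6, H: 12.996 ~= 13, Cl: 1.0 ~= 1
Reduce by GCD to get the simplest whole-number ratio:

6:13:1


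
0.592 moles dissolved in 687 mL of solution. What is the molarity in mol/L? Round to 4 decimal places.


Convert volume to liters: V_L = V_mL / 1000.
V_L = 687 / 1000 = 0.687 L
M = n / V_L = 0.592 / 0.687
M = 0.86171761 mol/L, rounded to 4 dp:

0.8617 mol/L


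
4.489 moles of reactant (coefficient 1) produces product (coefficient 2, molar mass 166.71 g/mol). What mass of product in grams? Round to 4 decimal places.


Use the coefficient ratio to convert reactant moles to product moles, then multiply by the product's molar mass.
moles_P = moles_R * (coeff_P / coeff_R) = 4.489 * (2/1) = 8.978
mass_P = moles_P * M_P = 8.978 * 166.71
mass_P = 1496.72238 g, rounded to 4 dp:

1496.7224 g


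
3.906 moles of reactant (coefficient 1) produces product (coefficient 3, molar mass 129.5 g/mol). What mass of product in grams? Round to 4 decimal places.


Use the coefficient ratio to convert reactant moles to product moles, then multiply by the product's molar mass.
moles_P = moles_R * (coeff_P / coeff_R) = 3.906 * (3/1) = 11.718
mass_P = moles_P * M_P = 11.718 * 129.5
mass_P = 1517.481 g, rounded to 4 dp:

1517.4810 g


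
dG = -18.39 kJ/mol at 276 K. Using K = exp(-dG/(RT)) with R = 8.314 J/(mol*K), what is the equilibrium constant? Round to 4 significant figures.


dG is in kJ/mol; multiply by 1000 to match R in J/(mol*K).
RT = 8.314 * 276 = 2294.664 J/mol
exponent = -dG*1000 / (RT) = -(-18.39*1000) / 2294.664 = 8.01424522
K = exp(8.01424522)
K = 3023.7263, rounded to 4 significant figures:

3024


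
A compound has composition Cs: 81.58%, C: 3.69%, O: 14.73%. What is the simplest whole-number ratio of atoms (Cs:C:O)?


Assume 100 g of compound, divide each mass% by atomic mass to get moles, then normalize by the smallest to get a raw atom ratio.
Moles per 100 g: Cs: 81.58/132.905 = 0.6138, C: 3.69/12.011 = 0.3072, O: 14.73/15.999 = 0.9207
Raw ratio (divide by min = 0.3072): Cs: 1.998, C: 1.0, O: 2.997
Multiply by 1 to clear fractions: Cs: 1.998 ~= 2, C: 1.0 ~= 1, O: 2.997 ~= 3
Reduce by GCD to get the simplest whole-number ratio:

2:1:3


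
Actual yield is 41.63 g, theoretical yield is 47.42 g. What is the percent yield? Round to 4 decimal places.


% yield = 100 * actual / theoretical
% yield = 100 * 41.63 / 47.42
% yield = 87.78996204 %, rounded to 4 dp:

87.7900 %


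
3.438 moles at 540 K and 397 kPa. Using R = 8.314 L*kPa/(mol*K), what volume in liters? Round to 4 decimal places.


PV = nRT, solve for V = nRT / P.
nRT = 3.438 * 8.314 * 540 = 15435.1073
V = 15435.1073 / 397
V = 38.87936348 L, rounded to 4 dp:

38.8794 L


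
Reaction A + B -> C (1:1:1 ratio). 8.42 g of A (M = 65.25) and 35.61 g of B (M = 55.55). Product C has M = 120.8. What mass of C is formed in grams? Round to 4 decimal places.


Find moles of each reactant; the smaller value is the limiting reagent in a 1:1:1 reaction, so moles_C equals moles of the limiter.
n_A = mass_A / M_A = 8.42 / 65.25 = 0.129042 mol
n_B = mass_B / M_B = 35.61 / 55.55 = 0.641044 mol
Limiting reagent: A (smaller), n_limiting = 0.129042 mol
mass_C = n_limiting * M_C = 0.129042 * 120.8
mass_C = 15.5882736 g, rounded to 4 dp:

15.5883 g


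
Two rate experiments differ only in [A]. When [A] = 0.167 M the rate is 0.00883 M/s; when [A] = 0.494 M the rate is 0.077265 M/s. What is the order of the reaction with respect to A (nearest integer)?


Rate is proportional to [A]^n, so rate2/rate1 = ([A]2/[A]1)^n. Take logs to solve for n.
rate2/rate1 = 0.077265 / 0.00883 = 8.7503
[A]2/[A]1 = 0.494 / 0.167 = 2.9581
n = ln(8.7503) / ln(2.9581) = 2.0
Nearest integer order:

2


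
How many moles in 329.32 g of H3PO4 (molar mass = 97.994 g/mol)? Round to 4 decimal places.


n = mass / M
n = 329.32 / 97.994
n = 3.36061392 mol, rounded to 4 dp:

3.3606 mol


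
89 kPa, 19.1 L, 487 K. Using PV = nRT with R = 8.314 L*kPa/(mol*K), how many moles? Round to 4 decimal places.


PV = nRT, solve for n = PV / (RT).
PV = 89 * 19.1 = 1699.9
RT = 8.314 * 487 = 4048.918
n = 1699.9 / 4048.918
n = 0.41984056 mol, rounded to 4 dp:

0.4198 mol


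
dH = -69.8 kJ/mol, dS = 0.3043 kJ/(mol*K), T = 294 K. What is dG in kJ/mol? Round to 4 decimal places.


Gibbs: dG = dH - T*dS (consistent units, dS already in kJ/(mol*K)).
T*dS = 294 * 0.3043 = 89.4642
dG = -69.8 - (89.4642)
dG = -159.2642 kJ/mol, rounded to 4 dp:

-159.2642 kJ/mol


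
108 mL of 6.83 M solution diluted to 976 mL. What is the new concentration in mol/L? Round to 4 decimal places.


Dilution: M1*V1 = M2*V2, solve for M2.
M2 = M1*V1 / V2
M2 = 6.83 * 108 / 976
M2 = 737.64 / 976
M2 = 0.75577869 mol/L, rounded to 4 dp:

0.7558 mol/L


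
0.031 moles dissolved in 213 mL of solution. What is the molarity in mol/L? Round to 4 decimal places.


Convert volume to liters: V_L = V_mL / 1000.
V_L = 213 / 1000 = 0.213 L
M = n / V_L = 0.031 / 0.213
M = 0.14553991 mol/L, rounded to 4 dp:

0.1455 mol/L


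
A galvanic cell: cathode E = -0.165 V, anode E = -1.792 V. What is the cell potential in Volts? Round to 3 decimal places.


Standard cell potential: E_cell = E_cathode - E_anode.
E_cell = -0.165 - (-1.792)
E_cell = 1.627 V, rounded to 3 dp:

1.627 V


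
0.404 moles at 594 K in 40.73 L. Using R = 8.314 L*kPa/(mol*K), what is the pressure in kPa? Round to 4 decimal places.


PV = nRT, solve for P = nRT / V.
nRT = 0.404 * 8.314 * 594 = 1995.1605
P = 1995.1605 / 40.73
P = 48.9850356 kPa, rounded to 4 dp:

48.9850 kPa


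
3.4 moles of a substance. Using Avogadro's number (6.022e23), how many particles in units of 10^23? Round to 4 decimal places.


N = n * NA, then divide by 1e23 for the requested units.
N / 1e23 = n * 6.022
N / 1e23 = 3.4 * 6.022
N / 1e23 = 20.4748, rounded to 4 dp:

20.4748


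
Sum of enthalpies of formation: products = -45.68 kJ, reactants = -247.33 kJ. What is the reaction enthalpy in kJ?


dH_rxn = sum(dH_f products) - sum(dH_f reactants)
dH_rxn = -45.68 - (-247.33)
dH_rxn = 201.65 kJ:

201.65 kJ


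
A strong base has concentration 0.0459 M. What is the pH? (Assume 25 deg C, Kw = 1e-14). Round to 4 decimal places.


A strong base dissociates completely, so [OH-] equals the given concentration.
pOH = -log10([OH-]) = -log10(0.0459) = 1.338187
pH = 14 - pOH = 14 - 1.338187
pH = 12.661813, rounded to 4 dp:

12.6618


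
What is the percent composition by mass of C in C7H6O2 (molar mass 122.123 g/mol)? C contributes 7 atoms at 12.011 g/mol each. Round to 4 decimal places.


pct = 100 * (n_elem * M_elem) / M_total
mass_contribution = 7 * 12.011 = 84.077 g/mol
pct = 100 * 84.077 / 122.123
pct = 68.84616329 %, rounded to 4 dp:

68.8462 %


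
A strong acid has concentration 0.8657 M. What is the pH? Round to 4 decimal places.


A strong acid dissociates completely, so [H+] equals the given concentration.
pH = -log10([H+]) = -log10(0.8657)
pH = 0.06263258, rounded to 4 dp:

0.0626


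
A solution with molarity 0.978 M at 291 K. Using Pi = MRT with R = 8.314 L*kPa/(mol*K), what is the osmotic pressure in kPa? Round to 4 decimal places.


Osmotic pressure (van't Hoff): Pi = M*R*T.
RT = 8.314 * 291 = 2419.374
Pi = 0.978 * 2419.374
Pi = 2366.147772 kPa, rounded to 4 dp:

2366.1478 kPa


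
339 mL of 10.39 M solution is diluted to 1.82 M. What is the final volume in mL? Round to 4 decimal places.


Dilution: M1*V1 = M2*V2, solve for V2.
V2 = M1*V1 / M2
V2 = 10.39 * 339 / 1.82
V2 = 3522.21 / 1.82
V2 = 1935.28021978 mL, rounded to 4 dp:

1935.2802 mL


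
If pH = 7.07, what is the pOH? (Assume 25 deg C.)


At 25 deg C, pH + pOH = 14.
pOH = 14 - pH = 14 - 7.07
pOH = 6.93:

6.93


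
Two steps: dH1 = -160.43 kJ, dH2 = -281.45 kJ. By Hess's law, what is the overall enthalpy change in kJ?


Hess's law: enthalpy is a state function, so add the step enthalpies.
dH_total = dH1 + dH2 = -160.43 + (-281.45)
dH_total = -441.88 kJ:

-441.88 kJ


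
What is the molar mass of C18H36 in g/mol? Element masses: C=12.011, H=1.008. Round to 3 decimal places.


M = sum(count * atomic_mass) over atoms.
M = 18*12.011 + 36*1.008
M = 216.198 + 36.288
M = 252.486 g/mol, rounded to 3 dp:

252.486 g/mol


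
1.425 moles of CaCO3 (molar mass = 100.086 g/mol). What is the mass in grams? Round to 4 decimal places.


mass = n * M
mass = 1.425 * 100.086
mass = 142.62255 g, rounded to 4 dp:

142.6226 g


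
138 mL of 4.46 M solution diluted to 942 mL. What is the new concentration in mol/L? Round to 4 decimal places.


Dilution: M1*V1 = M2*V2, solve for M2.
M2 = M1*V1 / V2
M2 = 4.46 * 138 / 942
M2 = 615.48 / 942
M2 = 0.6533758 mol/L, rounded to 4 dp:

0.6534 mol/L


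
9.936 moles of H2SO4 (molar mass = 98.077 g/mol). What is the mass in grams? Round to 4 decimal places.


mass = n * M
mass = 9.936 * 98.077
mass = 974.493072 g, rounded to 4 dp:

974.4931 g


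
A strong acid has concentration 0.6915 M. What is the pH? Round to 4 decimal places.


A strong acid dissociates completely, so [H+] equals the given concentration.
pH = -log10([H+]) = -log10(0.6915)
pH = 0.16020782, rounded to 4 dp:

0.1602


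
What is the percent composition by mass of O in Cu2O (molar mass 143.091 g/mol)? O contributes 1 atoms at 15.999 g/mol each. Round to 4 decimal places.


pct = 100 * (n_elem * M_elem) / M_total
mass_contribution = 1 * 15.999 = 15.999 g/mol
pct = 100 * 15.999 / 143.091
pct = 11.18099671 %, rounded to 4 dp:

11.1810 %


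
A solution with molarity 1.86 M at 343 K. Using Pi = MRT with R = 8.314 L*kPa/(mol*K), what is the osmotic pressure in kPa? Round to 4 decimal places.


Osmotic pressure (van't Hoff): Pi = M*R*T.
RT = 8.314 * 343 = 2851.702
Pi = 1.86 * 2851.702
Pi = 5304.16572 kPa, rounded to 4 dp:

5304.1657 kPa


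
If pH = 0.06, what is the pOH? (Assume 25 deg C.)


At 25 deg C, pH + pOH = 14.
pOH = 14 - pH = 14 - 0.06
pOH = 13.94:

13.94


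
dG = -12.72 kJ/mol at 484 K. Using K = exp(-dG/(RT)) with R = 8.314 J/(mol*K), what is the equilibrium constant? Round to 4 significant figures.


dG is in kJ/mol; multiply by 1000 to match R in J/(mol*K).
RT = 8.314 * 484 = 4023.976 J/mol
exponent = -dG*1000 / (RT) = -(-12.72*1000) / 4023.976 = 3.16105265
K = exp(3.16105265)
K = 23.595421, rounded to 4 significant figures:

23.60


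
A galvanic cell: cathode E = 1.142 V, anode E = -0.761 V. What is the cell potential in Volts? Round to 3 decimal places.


Standard cell potential: E_cell = E_cathode - E_anode.
E_cell = 1.142 - (-0.761)
E_cell = 1.903 V, rounded to 3 dp:

1.903 V


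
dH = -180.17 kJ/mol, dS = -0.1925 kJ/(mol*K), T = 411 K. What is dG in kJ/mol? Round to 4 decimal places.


Gibbs: dG = dH - T*dS (consistent units, dS already in kJ/(mol*K)).
T*dS = 411 * -0.1925 = -79.1175
dG = -180.17 - (-79.1175)
dG = -101.0525 kJ/mol, rounded to 4 dp:

-101.0525 kJ/mol


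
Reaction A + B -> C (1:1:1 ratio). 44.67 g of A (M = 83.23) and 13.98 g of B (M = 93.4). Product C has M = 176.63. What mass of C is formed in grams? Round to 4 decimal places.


Find moles of each reactant; the smaller value is the limiting reagent in a 1:1:1 reaction, so moles_C equals moles of the limiter.
n_A = mass_A / M_A = 44.67 / 83.23 = 0.536706 mol
n_B = mass_B / M_B = 13.98 / 93.4 = 0.149679 mol
Limiting reagent: B (smaller), n_limiting = 0.149679 mol
mass_C = n_limiting * M_C = 0.149679 * 176.63
mass_C = 26.43780177 g, rounded to 4 dp:

26.4378 g


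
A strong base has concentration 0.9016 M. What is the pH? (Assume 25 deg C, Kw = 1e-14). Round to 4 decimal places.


A strong base dissociates completely, so [OH-] equals the given concentration.
pOH = -log10([OH-]) = -log10(0.9016) = 0.044986
pH = 14 - pOH = 14 - 0.044986
pH = 13.955014, rounded to 4 dp:

13.9550


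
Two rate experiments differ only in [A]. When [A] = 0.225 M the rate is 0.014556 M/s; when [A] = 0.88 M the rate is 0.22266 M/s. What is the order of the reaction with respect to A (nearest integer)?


Rate is proportional to [A]^n, so rate2/rate1 = ([A]2/[A]1)^n. Take logs to solve for n.
rate2/rate1 = 0.22266 / 0.014556 = 15.2968
[A]2/[A]1 = 0.88 / 0.225 = 3.9111
n = ln(15.2968) / ln(3.9111) = 2.0
Nearest integer order:

2


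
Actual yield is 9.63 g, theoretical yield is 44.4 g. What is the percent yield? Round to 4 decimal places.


% yield = 100 * actual / theoretical
% yield = 100 * 9.63 / 44.4
% yield = 21.68918919 %, rounded to 4 dp:

21.6892 %


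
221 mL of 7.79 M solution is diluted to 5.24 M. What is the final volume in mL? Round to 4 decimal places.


Dilution: M1*V1 = M2*V2, solve for V2.
V2 = M1*V1 / M2
V2 = 7.79 * 221 / 5.24
V2 = 1721.59 / 5.24
V2 = 328.54770992 mL, rounded to 4 dp:

328.5477 mL


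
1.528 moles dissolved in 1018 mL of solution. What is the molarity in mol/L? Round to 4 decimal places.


Convert volume to liters: V_L = V_mL / 1000.
V_L = 1018 / 1000 = 1.018 L
M = n / V_L = 1.528 / 1.018
M = 1.50098232 mol/L, rounded to 4 dp:

1.5010 mol/L


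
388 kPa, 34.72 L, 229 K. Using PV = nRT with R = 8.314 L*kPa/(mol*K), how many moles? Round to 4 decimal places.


PV = nRT, solve for n = PV / (RT).
PV = 388 * 34.72 = 13471.36
RT = 8.314 * 229 = 1903.906
n = 13471.36 / 1903.906
n = 7.07564344 mol, rounded to 4 dp:

7.0756 mol


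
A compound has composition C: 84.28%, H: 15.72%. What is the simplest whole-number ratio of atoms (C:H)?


Assume 100 g of compound, divide each mass% by atomic mass to get moles, then normalize by the smallest to get a raw atom ratio.
Moles per 100 g: C: 84.28/12.011 = 7.0169, H: 15.72/1.008 = 15.5952
Raw ratio (divide by min = 7.0169): C: 1.0, H: 2.223
Multiply by 9 to clear fractions: C: 9.0 ~= 9, H: 20.003 ~= 20
Reduce by GCD to get the simplest whole-number ratio:

9:20


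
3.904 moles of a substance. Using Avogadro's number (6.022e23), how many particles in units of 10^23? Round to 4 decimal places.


N = n * NA, then divide by 1e23 for the requested units.
N / 1e23 = n * 6.022
N / 1e23 = 3.904 * 6.022
N / 1e23 = 23.509888, rounded to 4 dp:

23.5099


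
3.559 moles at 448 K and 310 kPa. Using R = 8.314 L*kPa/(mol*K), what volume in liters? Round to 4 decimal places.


PV = nRT, solve for V = nRT / P.
nRT = 3.559 * 8.314 * 448 = 13256.1076
V = 13256.1076 / 310
V = 42.76163742 L, rounded to 4 dp:

42.7616 L


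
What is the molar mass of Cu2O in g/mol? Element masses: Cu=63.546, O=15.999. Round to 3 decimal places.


M = sum(count * atomic_mass) over atoms.
M = 2*63.546 + 1*15.999
M = 127.092 + 15.999
M = 143.091 g/mol, rounded to 3 dp:

143.091 g/mol


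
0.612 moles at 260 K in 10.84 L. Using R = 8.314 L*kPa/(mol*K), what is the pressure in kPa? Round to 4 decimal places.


PV = nRT, solve for P = nRT / V.
nRT = 0.612 * 8.314 * 260 = 1322.9237
P = 1322.9237 / 10.84
P = 122.04093173 kPa, rounded to 4 dp:

122.0409 kPa


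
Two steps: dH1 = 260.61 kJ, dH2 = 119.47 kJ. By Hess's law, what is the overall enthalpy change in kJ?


Hess's law: enthalpy is a state function, so add the step enthalpies.
dH_total = dH1 + dH2 = 260.61 + (119.47)
dH_total = 380.08 kJ:

380.08 kJ


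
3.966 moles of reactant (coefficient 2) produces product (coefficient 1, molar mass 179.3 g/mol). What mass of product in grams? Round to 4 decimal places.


Use the coefficient ratio to convert reactant moles to product moles, then multiply by the product's molar mass.
moles_P = moles_R * (coeff_P / coeff_R) = 3.966 * (1/2) = 1.983
mass_P = moles_P * M_P = 1.983 * 179.3
mass_P = 355.5519 g, rounded to 4 dp:

355.5519 g


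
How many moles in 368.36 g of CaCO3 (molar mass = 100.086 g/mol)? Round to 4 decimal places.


n = mass / M
n = 368.36 / 100.086
n = 3.68043483 mol, rounded to 4 dp:

3.6804 mol


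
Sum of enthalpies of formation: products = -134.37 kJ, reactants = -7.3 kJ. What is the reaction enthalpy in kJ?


dH_rxn = sum(dH_f products) - sum(dH_f reactants)
dH_rxn = -134.37 - (-7.3)
dH_rxn = -127.07 kJ:

-127.07 kJ


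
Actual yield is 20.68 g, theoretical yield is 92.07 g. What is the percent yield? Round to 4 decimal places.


% yield = 100 * actual / theoretical
% yield = 100 * 20.68 / 92.07
% yield = 22.46117085 %, rounded to 4 dp:

22.4612 %


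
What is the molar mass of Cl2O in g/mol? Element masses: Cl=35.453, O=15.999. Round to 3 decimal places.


M = sum(count * atomic_mass) over atoms.
M = 2*35.453 + 1*15.999
M = 70.906 + 15.999
M = 86.905 g/mol, rounded to 3 dp:

86.905 g/mol


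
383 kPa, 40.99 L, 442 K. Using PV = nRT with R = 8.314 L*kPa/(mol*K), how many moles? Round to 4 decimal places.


PV = nRT, solve for n = PV / (RT).
PV = 383 * 40.99 = 15699.17
RT = 8.314 * 442 = 3674.788
n = 15699.17 / 3674.788
n = 4.27212944 mol, rounded to 4 dp:

4.2721 mol


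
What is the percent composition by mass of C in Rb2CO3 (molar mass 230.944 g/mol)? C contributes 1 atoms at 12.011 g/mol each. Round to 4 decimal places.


pct = 100 * (n_elem * M_elem) / M_total
mass_contribution = 1 * 12.011 = 12.011 g/mol
pct = 100 * 12.011 / 230.944
pct = 5.20082791 %, rounded to 4 dp:

5.2008 %


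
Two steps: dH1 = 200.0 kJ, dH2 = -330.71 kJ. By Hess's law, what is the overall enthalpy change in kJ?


Hess's law: enthalpy is a state function, so add the step enthalpies.
dH_total = dH1 + dH2 = 200.0 + (-330.71)
dH_total = -130.71 kJ:

-130.71 kJ


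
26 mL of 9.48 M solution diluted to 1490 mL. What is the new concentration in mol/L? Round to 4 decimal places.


Dilution: M1*V1 = M2*V2, solve for M2.
M2 = M1*V1 / V2
M2 = 9.48 * 26 / 1490
M2 = 246.48 / 1490
M2 = 0.16542282 mol/L, rounded to 4 dp:

0.1654 mol/L


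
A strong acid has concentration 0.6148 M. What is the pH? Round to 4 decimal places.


A strong acid dissociates completely, so [H+] equals the given concentration.
pH = -log10([H+]) = -log10(0.6148)
pH = 0.21126614, rounded to 4 dp:

0.2113


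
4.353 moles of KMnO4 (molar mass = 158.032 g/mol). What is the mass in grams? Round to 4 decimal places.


mass = n * M
mass = 4.353 * 158.032
mass = 687.913296 g, rounded to 4 dp:

687.9133 g


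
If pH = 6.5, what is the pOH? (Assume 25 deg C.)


At 25 deg C, pH + pOH = 14.
pOH = 14 - pH = 14 - 6.5
pOH = 7.5:

7.50


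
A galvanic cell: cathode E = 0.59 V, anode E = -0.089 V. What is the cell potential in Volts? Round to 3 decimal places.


Standard cell potential: E_cell = E_cathode - E_anode.
E_cell = 0.59 - (-0.089)
E_cell = 0.679 V, rounded to 3 dp:

0.679 V


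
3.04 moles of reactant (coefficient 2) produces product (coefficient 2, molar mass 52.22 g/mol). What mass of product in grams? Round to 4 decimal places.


Use the coefficient ratio to convert reactant moles to product moles, then multiply by the product's molar mass.
moles_P = moles_R * (coeff_P / coeff_R) = 3.04 * (2/2) = 3.04
mass_P = moles_P * M_P = 3.04 * 52.22
mass_P = 158.7488 g, rounded to 4 dp:

158.7488 g


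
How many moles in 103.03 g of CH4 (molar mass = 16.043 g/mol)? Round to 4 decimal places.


n = mass / M
n = 103.03 / 16.043
n = 6.42211556 mol, rounded to 4 dp:

6.4221 mol


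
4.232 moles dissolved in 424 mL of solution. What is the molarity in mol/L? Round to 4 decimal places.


Convert volume to liters: V_L = V_mL / 1000.
V_L = 424 / 1000 = 0.424 L
M = n / V_L = 4.232 / 0.424
M = 9.98113208 mol/L, rounded to 4 dp:

9.9811 mol/L


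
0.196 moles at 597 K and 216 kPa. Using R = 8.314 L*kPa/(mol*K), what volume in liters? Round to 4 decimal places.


PV = nRT, solve for V = nRT / P.
nRT = 0.196 * 8.314 * 597 = 972.8378
V = 972.8378 / 216
V = 4.5038787 L, rounded to 4 dp:

4.5039 L


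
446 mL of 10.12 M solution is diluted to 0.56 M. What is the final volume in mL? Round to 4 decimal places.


Dilution: M1*V1 = M2*V2, solve for V2.
V2 = M1*V1 / M2
V2 = 10.12 * 446 / 0.56
V2 = 4513.52 / 0.56
V2 = 8059.85714286 mL, rounded to 4 dp:

8059.8571 mL


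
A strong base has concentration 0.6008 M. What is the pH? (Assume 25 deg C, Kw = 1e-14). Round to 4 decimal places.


A strong base dissociates completely, so [OH-] equals the given concentration.
pOH = -log10([OH-]) = -log10(0.6008) = 0.22127
pH = 14 - pOH = 14 - 0.22127
pH = 13.77873, rounded to 4 dp:

13.7787


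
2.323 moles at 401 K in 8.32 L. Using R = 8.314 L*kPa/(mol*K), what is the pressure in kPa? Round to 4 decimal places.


PV = nRT, solve for P = nRT / V.
nRT = 2.323 * 8.314 * 401 = 7744.6822
P = 7744.6822 / 8.32
P = 930.85122596 kPa, rounded to 4 dp:

930.8512 kPa


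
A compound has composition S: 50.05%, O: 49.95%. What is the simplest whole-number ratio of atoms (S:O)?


Assume 100 g of compound, divide each mass% by atomic mass to get moles, then normalize by the smallest to get a raw atom ratio.
Moles per 100 g: S: 50.05/32.065 = 1.5609, O: 49.95/15.999 = 3.1221
Raw ratio (divide by min = 1.5609): S: 1.0, O: 2.0
Multiply by 1 to clear fractions: S: 1.0 ~= 1, O: 2.0 ~= 2
Reduce by GCD to get the simplest whole-number ratio:

1:2


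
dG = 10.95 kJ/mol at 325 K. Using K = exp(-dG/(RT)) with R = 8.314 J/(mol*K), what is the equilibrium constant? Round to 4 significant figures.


dG is in kJ/mol; multiply by 1000 to match R in J/(mol*K).
RT = 8.314 * 325 = 2702.05 J/mol
exponent = -dG*1000 / (RT) = -(10.95*1000) / 2702.05 = -4.05247867
K = exp(-4.05247867)
K = 0.017379244, rounded to 4 significant figures:

0.01738


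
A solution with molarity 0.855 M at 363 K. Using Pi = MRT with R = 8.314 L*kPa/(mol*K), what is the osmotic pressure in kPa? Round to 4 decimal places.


Osmotic pressure (van't Hoff): Pi = M*R*T.
RT = 8.314 * 363 = 3017.982
Pi = 0.855 * 3017.982
Pi = 2580.37461 kPa, rounded to 4 dp:

2580.3746 kPa


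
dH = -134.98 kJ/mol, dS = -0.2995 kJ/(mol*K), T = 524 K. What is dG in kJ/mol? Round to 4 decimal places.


Gibbs: dG = dH - T*dS (consistent units, dS already in kJ/(mol*K)).
T*dS = 524 * -0.2995 = -156.938
dG = -134.98 - (-156.938)
dG = 21.958 kJ/mol, rounded to 4 dp:

21.9580 kJ/mol


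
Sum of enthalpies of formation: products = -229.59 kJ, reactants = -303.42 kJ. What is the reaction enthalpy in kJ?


dH_rxn = sum(dH_f products) - sum(dH_f reactants)
dH_rxn = -229.59 - (-303.42)
dH_rxn = 73.83 kJ:

73.83 kJ


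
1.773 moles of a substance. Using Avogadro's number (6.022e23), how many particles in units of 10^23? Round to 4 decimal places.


N = n * NA, then divide by 1e23 for the requested units.
N / 1e23 = n * 6.022
N / 1e23 = 1.773 * 6.022
N / 1e23 = 10.677006, rounded to 4 dp:

10.6770


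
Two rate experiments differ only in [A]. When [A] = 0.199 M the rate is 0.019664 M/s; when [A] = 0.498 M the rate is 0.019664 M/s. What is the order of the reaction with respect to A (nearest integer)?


Rate is proportional to [A]^n, so rate2/rate1 = ([A]2/[A]1)^n. Take logs to solve for n.
rate2/rate1 = 0.019664 / 0.019664 = 1.0
[A]2/[A]1 = 0.498 / 0.199 = 2.5025
n = ln(1.0) / ln(2.5025) = 0.0
Nearest integer order:

0


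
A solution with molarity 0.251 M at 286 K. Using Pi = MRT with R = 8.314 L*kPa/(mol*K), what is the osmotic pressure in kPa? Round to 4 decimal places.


Osmotic pressure (van't Hoff): Pi = M*R*T.
RT = 8.314 * 286 = 2377.804
Pi = 0.251 * 2377.804
Pi = 596.828804 kPa, rounded to 4 dp:

596.8288 kPa


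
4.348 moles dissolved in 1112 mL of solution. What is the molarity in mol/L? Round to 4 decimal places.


Convert volume to liters: V_L = V_mL / 1000.
V_L = 1112 / 1000 = 1.112 L
M = n / V_L = 4.348 / 1.112
M = 3.91007194 mol/L, rounded to 4 dp:

3.9101 mol/L


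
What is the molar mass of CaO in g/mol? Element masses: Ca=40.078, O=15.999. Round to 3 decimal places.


M = sum(count * atomic_mass) over atoms.
M = 1*40.078 + 1*15.999
M = 40.078 + 15.999
M = 56.077 g/mol, rounded to 3 dp:

56.077 g/mol


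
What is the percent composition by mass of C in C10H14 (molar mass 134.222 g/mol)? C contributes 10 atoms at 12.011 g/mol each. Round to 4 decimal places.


pct = 100 * (n_elem * M_elem) / M_total
mass_contribution = 10 * 12.011 = 120.11 g/mol
pct = 100 * 120.11 / 134.222
pct = 89.48607531 %, rounded to 4 dp:

89.4861 %
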